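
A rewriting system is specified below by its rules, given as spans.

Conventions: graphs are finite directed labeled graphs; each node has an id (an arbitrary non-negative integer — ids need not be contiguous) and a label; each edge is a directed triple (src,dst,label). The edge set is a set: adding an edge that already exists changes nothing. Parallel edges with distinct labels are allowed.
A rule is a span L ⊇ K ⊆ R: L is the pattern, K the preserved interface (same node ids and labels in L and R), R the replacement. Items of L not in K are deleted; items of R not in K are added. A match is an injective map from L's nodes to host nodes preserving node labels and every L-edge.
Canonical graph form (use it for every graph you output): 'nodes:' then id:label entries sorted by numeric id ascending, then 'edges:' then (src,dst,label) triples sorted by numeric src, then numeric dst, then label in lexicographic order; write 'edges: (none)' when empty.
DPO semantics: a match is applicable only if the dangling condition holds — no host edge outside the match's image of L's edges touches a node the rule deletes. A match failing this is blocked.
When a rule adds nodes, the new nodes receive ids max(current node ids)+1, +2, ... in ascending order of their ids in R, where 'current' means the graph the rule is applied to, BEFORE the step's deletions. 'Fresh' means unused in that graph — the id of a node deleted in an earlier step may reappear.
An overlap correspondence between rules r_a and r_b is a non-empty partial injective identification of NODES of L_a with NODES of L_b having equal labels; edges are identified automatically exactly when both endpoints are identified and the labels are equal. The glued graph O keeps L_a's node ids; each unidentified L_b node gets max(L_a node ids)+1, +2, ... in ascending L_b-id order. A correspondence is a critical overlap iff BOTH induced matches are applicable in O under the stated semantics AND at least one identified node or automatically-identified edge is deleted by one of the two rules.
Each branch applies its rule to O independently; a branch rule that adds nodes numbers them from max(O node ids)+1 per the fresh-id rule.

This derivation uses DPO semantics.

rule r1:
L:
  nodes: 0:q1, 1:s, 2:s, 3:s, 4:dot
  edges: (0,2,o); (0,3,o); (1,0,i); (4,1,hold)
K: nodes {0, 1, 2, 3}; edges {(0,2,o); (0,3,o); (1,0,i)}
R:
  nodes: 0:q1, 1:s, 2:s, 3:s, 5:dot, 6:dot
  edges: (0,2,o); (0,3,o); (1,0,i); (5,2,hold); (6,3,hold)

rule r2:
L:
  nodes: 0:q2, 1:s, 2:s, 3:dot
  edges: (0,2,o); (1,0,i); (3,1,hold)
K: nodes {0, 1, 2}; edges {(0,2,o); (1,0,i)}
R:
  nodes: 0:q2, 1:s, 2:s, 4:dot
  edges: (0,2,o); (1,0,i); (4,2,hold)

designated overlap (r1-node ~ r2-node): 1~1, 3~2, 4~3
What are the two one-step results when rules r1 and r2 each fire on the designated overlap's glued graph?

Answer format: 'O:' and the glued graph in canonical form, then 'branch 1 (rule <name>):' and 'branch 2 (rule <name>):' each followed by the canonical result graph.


O:
nodes: 0:q1, 1:s, 2:s, 3:s, 4:dot, 5:q2
edges: (0,2,o); (0,3,o); (1,0,i); (1,5,i); (4,1,hold); (5,3,o)
branch 1 (rule r1):
nodes: 0:q1, 1:s, 2:s, 3:s, 5:q2, 6:dot, 7:dot
edges: (0,2,o); (0,3,o); (1,0,i); (1,5,i); (5,3,o); (6,2,hold); (7,3,hold)
branch 2 (rule r2):
nodes: 0:q1, 1:s, 2:s, 3:s, 5:q2, 6:dot
edges: (0,2,o); (0,3,o); (1,0,i); (1,5,i); (5,3,o); (6,3,hold)


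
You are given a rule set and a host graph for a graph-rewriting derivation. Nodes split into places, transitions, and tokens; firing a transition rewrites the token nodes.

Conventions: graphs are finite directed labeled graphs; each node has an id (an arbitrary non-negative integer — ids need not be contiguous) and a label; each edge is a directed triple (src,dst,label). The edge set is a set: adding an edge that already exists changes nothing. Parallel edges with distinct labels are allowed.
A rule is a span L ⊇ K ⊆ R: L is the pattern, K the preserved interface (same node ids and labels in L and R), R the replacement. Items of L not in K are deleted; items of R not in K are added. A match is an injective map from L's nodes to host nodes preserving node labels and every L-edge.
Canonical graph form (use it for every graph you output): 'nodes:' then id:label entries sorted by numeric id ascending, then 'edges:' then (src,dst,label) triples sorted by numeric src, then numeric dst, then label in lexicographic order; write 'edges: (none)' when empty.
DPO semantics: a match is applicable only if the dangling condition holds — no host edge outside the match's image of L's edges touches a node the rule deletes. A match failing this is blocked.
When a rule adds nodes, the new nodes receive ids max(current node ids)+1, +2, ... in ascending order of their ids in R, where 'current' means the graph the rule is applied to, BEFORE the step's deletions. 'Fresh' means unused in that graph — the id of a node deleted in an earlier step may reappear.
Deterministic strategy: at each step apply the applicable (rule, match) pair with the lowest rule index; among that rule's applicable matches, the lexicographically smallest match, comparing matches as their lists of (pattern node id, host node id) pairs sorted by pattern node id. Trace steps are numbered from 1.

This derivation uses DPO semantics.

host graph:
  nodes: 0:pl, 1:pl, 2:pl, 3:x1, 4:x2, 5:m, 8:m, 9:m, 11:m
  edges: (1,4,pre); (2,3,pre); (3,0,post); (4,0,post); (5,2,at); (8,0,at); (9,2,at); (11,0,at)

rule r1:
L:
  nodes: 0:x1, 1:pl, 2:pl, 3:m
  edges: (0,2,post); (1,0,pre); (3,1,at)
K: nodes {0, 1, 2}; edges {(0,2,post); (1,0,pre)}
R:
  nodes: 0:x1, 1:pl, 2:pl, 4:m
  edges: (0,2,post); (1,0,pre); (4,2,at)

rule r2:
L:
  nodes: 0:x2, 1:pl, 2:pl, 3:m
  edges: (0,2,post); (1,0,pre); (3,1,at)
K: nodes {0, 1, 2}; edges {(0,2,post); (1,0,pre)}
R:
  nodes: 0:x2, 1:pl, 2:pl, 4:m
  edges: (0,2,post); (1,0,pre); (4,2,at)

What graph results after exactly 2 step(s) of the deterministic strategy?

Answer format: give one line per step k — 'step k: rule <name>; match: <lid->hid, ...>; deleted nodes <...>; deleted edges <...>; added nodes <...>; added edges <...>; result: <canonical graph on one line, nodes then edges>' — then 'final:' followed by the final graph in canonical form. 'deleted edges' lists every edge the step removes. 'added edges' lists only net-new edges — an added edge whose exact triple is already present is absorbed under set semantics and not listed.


step 1: rule r1; match: 0->3, 1->2, 2->0, 3->5; deleted nodes 5; deleted edges (5,2,at); added nodes 12; added edges (12,0,at); result: nodes: 0:pl, 1:pl, 2:pl, 3:x1, 4:x2, 8:m, 9:m, 11:m, 12:m edges: (1,4,pre); (2,3,pre); (3,0,post); (4,0,post); (8,0,at); (9,2,at); (11,0,at); (12,0,at)
step 2: rule r1; match: 0->3, 1->2, 2->0, 3->9; deleted nodes 9; deleted edges (9,2,at); added nodes 13; added edges (13,0,at); result: nodes: 0:pl, 1:pl, 2:pl, 3:x1, 4:x2, 8:m, 11:m, 12:m, 13:m edges: (1,4,pre); (2,3,pre); (3,0,post); (4,0,post); (8,0,at); (11,0,at); (12,0,at); (13,0,at)
final:
nodes: 0:pl, 1:pl, 2:pl, 3:x1, 4:x2, 8:m, 11:m, 12:m, 13:m
edges: (1,4,pre); (2,3,pre); (3,0,post); (4,0,post); (8,0,at); (11,0,at); (12,0,at); (13,0,at)


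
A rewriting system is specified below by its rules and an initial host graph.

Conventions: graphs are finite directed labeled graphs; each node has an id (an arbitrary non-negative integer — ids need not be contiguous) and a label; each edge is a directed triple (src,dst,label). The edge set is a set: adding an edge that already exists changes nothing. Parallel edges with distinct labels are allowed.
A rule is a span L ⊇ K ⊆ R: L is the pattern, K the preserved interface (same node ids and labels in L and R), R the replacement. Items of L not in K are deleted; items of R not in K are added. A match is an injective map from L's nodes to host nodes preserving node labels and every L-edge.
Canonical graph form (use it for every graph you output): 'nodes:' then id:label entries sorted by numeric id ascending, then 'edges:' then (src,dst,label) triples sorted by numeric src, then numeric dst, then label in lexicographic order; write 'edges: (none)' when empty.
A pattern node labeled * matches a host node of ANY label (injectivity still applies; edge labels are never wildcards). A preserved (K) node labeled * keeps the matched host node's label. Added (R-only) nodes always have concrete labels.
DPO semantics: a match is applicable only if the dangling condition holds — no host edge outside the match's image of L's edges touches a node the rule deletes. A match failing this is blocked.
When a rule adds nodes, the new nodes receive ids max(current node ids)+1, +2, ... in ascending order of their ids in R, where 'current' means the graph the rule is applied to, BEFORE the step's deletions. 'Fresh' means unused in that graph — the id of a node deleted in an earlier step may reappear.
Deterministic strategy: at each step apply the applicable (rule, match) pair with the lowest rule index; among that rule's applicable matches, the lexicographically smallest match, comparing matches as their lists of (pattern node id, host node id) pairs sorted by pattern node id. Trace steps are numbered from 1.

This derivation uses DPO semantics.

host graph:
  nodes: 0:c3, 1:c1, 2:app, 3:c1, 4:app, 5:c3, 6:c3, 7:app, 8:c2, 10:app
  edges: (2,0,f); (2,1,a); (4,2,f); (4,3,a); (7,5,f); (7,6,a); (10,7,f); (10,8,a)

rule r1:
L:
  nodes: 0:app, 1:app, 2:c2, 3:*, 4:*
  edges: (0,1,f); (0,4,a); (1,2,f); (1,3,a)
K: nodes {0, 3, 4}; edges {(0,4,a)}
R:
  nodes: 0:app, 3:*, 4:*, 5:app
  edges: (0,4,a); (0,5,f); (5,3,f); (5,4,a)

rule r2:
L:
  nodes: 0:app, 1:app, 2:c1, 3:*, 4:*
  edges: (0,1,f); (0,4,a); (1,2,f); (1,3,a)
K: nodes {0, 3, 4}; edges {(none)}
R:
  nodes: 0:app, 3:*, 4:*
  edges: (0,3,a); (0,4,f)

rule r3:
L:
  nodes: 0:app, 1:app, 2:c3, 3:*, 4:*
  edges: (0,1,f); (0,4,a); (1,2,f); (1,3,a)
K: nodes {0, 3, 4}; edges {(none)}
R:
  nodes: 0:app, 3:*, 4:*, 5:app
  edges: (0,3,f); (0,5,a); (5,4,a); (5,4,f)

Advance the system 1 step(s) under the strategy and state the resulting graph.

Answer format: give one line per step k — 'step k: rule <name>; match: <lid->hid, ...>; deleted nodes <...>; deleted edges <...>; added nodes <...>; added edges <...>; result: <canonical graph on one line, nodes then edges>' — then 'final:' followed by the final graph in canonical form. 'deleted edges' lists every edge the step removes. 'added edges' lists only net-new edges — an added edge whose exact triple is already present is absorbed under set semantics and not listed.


step 1: rule r3; match: 0->4, 1->2, 2->0, 3->1, 4->3; deleted nodes 0, 2; deleted edges (2,0,f); (2,1,a); (4,2,f); (4,3,a); added nodes 11; added edges (4,1,f); (4,11,a); (11,3,a); (11,3,f); result: nodes: 1:c1, 3:c1, 4:app, 5:c3, 6:c3, 7:app, 8:c2, 10:app, 11:app edges: (4,1,f); (4,11,a); (7,5,f); (7,6,a); (10,7,f); (10,8,a); (11,3,a); (11,3,f)
final:
nodes: 1:c1, 3:c1, 4:app, 5:c3, 6:c3, 7:app, 8:c2, 10:app, 11:app
edges: (4,1,f); (4,11,a); (7,5,f); (7,6,a); (10,7,f); (10,8,a); (11,3,a); (11,3,f)


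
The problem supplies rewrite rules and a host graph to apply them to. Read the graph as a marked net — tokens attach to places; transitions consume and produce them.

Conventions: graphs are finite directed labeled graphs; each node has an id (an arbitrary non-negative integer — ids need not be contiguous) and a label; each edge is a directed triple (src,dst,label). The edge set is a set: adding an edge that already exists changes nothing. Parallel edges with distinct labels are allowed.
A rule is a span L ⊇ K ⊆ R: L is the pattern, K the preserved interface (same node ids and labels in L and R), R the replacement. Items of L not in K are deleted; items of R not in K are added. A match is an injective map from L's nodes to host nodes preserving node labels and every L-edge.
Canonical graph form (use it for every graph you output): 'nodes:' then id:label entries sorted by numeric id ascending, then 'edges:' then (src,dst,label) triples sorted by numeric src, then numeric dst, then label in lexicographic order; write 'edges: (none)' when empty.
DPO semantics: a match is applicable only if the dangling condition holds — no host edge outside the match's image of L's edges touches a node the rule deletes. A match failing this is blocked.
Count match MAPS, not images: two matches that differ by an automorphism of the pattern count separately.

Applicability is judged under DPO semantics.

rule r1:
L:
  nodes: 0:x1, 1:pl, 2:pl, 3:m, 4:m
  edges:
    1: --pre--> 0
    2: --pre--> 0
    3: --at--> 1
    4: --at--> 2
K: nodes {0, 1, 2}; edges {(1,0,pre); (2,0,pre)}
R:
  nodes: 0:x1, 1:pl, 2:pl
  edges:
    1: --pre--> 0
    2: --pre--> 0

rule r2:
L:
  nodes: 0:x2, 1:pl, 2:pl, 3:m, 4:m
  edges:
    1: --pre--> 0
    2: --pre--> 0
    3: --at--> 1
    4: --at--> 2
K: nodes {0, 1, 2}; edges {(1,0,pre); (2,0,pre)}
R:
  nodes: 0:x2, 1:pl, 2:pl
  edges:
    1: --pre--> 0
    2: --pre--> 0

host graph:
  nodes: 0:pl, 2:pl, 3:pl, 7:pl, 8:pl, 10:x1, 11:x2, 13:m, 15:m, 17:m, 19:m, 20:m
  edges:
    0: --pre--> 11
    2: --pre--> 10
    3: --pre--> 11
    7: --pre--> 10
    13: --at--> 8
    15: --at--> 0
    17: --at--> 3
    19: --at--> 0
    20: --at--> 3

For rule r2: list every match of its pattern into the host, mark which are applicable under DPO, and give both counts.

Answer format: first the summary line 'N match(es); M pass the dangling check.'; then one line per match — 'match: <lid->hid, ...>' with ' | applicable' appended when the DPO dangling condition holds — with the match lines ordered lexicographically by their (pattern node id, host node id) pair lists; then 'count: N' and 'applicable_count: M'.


8 match(es); 8 pass the dangling check.
match: 0->11, 1->0, 2->3, 3->15, 4->17 | applicable
match: 0->11, 1->0, 2->3, 3->15, 4->20 | applicable
match: 0->11, 1->0, 2->3, 3->19, 4->17 | applicable
match: 0->11, 1->0, 2->3, 3->19, 4->20 | applicable
match: 0->11, 1->3, 2->0, 3->17, 4->15 | applicable
match: 0->11, 1->3, 2->0, 3->17, 4->19 | applicable
match: 0->11, 1->3, 2->0, 3->20, 4->15 | applicable
match: 0->11, 1->3, 2->0, 3->20, 4->19 | applicable
count: 8
applicable_count: 8


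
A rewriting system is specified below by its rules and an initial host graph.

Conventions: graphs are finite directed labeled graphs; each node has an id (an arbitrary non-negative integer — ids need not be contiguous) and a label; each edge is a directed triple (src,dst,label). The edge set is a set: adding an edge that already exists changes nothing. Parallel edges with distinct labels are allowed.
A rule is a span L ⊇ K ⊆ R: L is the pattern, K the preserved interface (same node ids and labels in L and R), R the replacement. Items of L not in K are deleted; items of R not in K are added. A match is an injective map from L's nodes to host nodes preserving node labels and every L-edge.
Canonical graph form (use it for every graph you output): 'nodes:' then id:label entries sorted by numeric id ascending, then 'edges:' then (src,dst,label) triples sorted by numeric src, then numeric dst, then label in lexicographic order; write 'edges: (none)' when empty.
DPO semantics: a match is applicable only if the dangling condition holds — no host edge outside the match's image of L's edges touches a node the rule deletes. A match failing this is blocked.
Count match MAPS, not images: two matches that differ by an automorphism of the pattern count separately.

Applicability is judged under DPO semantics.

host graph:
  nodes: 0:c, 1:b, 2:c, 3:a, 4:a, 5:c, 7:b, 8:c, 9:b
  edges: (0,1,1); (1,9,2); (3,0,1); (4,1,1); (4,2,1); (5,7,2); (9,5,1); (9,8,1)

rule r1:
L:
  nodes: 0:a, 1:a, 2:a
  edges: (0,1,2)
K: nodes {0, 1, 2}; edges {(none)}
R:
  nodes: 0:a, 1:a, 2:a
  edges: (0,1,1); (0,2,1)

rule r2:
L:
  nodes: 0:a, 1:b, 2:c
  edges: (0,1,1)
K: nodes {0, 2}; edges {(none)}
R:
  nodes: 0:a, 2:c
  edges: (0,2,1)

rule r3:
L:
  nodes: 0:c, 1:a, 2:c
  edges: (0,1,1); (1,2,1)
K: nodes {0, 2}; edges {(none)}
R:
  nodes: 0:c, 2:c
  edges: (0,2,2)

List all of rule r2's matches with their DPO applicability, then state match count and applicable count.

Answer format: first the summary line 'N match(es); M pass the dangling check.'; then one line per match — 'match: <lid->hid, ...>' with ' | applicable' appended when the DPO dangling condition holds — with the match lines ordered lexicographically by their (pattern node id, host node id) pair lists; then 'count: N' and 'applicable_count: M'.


4 match(es); 0 pass the dangling check.
match: 0->4, 1->1, 2->0
match: 0->4, 1->1, 2->2
match: 0->4, 1->1, 2->5
match: 0->4, 1->1, 2->8
count: 4
applicable_count: 0


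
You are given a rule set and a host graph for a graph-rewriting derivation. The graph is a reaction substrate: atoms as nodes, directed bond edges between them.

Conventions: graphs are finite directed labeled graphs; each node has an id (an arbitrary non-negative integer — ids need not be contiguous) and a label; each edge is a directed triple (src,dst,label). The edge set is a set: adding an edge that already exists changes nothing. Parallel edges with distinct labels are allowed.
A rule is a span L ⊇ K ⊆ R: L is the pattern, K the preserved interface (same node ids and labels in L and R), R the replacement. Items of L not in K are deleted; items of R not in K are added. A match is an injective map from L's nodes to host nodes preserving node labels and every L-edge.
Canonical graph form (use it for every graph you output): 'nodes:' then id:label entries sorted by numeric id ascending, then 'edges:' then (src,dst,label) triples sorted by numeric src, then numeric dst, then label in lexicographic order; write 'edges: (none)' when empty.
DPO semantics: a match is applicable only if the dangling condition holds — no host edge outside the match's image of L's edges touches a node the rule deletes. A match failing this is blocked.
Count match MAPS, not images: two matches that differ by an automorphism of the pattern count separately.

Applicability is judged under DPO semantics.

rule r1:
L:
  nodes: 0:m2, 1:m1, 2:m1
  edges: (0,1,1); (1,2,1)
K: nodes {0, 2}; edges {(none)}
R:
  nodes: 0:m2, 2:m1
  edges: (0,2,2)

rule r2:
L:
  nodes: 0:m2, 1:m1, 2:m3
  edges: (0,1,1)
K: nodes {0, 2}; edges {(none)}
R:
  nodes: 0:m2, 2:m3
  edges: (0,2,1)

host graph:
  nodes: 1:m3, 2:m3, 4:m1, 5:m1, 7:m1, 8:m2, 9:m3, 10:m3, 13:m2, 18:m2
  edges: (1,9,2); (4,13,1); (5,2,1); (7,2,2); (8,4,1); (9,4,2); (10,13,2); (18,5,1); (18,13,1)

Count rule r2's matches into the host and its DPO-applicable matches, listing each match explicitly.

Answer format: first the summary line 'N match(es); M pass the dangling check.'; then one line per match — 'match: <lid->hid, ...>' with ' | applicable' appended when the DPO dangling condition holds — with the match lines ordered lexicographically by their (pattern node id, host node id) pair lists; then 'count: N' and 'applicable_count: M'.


8 match(es); 0 pass the dangling check.
match: 0->8, 1->4, 2->1
match: 0->8, 1->4, 2->2
match: 0->8, 1->4, 2->9
match: 0->8, 1->4, 2->10
match: 0->18, 1->5, 2->1
match: 0->18, 1->5, 2->2
match: 0->18, 1->5, 2->9
match: 0->18, 1->5, 2->10
count: 8
applicable_count: 0


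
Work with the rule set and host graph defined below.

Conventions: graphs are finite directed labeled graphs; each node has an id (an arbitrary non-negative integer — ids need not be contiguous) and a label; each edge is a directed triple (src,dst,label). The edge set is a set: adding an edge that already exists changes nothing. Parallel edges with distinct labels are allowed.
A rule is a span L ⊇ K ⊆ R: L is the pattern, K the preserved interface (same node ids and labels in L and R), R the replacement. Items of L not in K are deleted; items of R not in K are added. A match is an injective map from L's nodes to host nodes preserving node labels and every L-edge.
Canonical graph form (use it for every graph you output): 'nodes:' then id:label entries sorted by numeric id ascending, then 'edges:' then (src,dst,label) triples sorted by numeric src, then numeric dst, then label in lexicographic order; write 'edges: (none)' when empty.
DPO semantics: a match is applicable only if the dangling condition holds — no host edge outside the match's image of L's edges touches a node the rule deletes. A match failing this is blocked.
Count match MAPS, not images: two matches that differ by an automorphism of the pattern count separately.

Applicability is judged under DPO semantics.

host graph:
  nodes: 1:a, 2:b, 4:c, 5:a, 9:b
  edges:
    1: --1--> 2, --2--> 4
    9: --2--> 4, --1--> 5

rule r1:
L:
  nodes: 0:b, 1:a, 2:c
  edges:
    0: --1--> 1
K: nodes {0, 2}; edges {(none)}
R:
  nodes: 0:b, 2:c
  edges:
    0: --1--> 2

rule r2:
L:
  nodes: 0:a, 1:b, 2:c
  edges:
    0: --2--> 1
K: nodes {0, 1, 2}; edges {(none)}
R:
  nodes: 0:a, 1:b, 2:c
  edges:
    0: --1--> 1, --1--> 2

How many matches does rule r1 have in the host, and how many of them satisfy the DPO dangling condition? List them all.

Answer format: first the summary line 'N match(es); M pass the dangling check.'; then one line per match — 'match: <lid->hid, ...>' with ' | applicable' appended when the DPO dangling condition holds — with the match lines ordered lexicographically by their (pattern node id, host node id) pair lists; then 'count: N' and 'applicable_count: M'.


1 match(es); 1 pass the dangling check.
match: 0->9, 1->5, 2->4 | applicable
count: 1
applicable_count: 1


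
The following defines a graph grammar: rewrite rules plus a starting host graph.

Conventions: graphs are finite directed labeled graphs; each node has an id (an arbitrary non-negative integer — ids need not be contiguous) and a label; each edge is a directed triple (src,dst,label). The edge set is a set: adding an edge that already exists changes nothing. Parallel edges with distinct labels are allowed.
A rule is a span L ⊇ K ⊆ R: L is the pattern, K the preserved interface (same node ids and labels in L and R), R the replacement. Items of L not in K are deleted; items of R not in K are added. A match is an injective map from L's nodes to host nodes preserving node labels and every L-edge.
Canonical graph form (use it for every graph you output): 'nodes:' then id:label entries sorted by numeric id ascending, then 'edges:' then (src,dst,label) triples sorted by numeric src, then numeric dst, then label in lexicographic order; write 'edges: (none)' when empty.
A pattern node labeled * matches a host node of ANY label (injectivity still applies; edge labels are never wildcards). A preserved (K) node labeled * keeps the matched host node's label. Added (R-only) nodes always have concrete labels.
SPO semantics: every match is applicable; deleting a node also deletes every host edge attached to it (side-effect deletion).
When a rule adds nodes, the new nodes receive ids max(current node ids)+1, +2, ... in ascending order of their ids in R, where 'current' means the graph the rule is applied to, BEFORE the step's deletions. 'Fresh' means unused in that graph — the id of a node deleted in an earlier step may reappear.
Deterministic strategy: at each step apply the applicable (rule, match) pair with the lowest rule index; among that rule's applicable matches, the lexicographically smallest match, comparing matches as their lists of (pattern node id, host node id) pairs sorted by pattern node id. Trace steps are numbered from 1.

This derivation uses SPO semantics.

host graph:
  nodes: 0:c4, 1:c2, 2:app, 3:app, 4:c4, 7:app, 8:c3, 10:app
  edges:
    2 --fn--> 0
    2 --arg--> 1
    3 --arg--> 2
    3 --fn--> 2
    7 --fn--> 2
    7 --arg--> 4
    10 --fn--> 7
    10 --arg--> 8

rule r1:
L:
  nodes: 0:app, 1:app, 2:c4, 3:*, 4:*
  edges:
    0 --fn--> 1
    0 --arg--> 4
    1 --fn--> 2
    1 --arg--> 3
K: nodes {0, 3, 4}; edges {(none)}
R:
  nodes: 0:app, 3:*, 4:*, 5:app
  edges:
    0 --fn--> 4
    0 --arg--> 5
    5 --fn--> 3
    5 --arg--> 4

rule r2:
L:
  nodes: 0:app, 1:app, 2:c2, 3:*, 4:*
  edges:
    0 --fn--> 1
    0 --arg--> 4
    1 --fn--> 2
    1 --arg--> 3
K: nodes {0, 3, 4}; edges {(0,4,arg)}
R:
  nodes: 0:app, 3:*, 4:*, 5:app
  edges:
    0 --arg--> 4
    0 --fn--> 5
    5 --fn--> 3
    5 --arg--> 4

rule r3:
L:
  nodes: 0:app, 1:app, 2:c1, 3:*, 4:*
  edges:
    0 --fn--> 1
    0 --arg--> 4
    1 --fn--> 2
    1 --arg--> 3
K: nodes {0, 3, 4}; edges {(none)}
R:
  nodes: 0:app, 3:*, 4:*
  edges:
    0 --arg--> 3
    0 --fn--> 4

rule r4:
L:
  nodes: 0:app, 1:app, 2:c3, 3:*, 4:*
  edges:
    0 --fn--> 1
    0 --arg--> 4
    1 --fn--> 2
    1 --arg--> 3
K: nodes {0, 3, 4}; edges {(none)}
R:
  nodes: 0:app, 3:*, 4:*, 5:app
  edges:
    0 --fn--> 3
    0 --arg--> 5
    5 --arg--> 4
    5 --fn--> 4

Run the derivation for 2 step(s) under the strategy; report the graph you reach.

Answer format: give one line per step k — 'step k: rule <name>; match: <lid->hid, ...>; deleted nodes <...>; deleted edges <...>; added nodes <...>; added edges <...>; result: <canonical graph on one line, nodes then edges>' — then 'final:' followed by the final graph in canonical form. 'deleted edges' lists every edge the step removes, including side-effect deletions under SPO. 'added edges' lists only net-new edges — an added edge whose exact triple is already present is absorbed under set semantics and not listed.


step 1: rule r1; match: 0->7, 1->2, 2->0, 3->1, 4->4; deleted nodes 0, 2; deleted edges (2,0,fn); (2,1,arg); (3,2,arg); (3,2,fn); (7,2,fn); (7,4,arg); added nodes 11; added edges (7,4,fn); (7,11,arg); (11,1,fn); (11,4,arg); result: nodes: 1:c2, 3:app, 4:c4, 7:app, 8:c3, 10:app, 11:app edges: (7,4,fn); (7,11,arg); (10,7,fn); (10,8,arg); (11,1,fn); (11,4,arg)
step 2: rule r1; match: 0->10, 1->7, 2->4, 3->11, 4->8; deleted nodes 4, 7; deleted edges (7,4,fn); (7,11,arg); (10,7,fn); (10,8,arg); (11,4,arg); added nodes 12; added edges (10,8,fn); (10,12,arg); (12,8,arg); (12,11,fn); result: nodes: 1:c2, 3:app, 8:c3, 10:app, 11:app, 12:app edges: (10,8,fn); (10,12,arg); (11,1,fn); (12,8,arg); (12,11,fn)
final:
nodes: 1:c2, 3:app, 8:c3, 10:app, 11:app, 12:app
edges: (10,8,fn); (10,12,arg); (11,1,fn); (12,8,arg); (12,11,fn)


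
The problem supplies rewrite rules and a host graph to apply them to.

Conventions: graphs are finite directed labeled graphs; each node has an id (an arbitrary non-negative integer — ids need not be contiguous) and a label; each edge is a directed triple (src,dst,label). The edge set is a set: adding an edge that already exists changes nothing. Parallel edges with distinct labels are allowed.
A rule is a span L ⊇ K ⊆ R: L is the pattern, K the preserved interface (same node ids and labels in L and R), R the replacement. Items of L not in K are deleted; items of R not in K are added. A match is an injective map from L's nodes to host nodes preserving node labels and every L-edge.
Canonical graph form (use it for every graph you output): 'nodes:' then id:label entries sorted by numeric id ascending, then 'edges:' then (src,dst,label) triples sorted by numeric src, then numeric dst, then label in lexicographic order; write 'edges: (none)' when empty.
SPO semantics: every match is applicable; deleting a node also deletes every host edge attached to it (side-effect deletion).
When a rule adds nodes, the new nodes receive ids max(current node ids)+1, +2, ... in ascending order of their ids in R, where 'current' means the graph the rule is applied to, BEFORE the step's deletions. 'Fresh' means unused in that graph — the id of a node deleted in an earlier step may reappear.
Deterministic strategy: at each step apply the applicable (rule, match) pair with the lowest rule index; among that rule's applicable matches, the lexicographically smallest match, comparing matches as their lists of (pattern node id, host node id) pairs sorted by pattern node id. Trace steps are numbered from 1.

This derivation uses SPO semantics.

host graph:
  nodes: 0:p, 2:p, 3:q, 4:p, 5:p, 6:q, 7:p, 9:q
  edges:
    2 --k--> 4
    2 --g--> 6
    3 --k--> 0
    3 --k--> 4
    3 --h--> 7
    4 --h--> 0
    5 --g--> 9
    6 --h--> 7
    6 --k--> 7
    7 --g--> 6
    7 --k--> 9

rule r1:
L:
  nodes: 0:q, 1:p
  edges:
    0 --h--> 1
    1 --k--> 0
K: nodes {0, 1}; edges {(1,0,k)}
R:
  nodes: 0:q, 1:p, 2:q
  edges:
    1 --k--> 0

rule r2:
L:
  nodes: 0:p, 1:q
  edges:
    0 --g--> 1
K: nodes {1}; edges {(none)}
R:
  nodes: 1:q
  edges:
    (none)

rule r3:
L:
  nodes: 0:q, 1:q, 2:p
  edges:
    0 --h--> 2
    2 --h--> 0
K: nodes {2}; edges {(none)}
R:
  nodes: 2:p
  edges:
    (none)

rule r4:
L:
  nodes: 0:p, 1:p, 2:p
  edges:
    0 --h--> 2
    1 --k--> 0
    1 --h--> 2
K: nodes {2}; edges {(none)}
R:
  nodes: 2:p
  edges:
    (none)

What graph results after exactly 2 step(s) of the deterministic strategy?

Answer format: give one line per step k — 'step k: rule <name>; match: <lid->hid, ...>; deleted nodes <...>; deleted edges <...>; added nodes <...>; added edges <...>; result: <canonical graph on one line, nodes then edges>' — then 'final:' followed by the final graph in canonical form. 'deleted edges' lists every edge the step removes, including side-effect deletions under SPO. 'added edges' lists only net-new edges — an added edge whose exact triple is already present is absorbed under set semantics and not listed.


step 1: rule r2; match: 0->2, 1->6; deleted nodes 2; deleted edges (2,4,k); (2,6,g); added nodes (none); added edges (none); result: nodes: 0:p, 3:q, 4:p, 5:p, 6:q, 7:p, 9:q edges: (3,0,k); (3,4,k); (3,7,h); (4,0,h); (5,9,g); (6,7,h); (6,7,k); (7,6,g); (7,9,k)
step 2: rule r2; match: 0->5, 1->9; deleted nodes 5; deleted edges (5,9,g); added nodes (none); added edges (none); result: nodes: 0:p, 3:q, 4:p, 6:q, 7:p, 9:q edges: (3,0,k); (3,4,k); (3,7,h); (4,0,h); (6,7,h); (6,7,k); (7,6,g); (7,9,k)
final:
nodes: 0:p, 3:q, 4:p, 6:q, 7:p, 9:q
edges: (3,0,k); (3,4,k); (3,7,h); (4,0,h); (6,7,h); (6,7,k); (7,6,g); (7,9,k)


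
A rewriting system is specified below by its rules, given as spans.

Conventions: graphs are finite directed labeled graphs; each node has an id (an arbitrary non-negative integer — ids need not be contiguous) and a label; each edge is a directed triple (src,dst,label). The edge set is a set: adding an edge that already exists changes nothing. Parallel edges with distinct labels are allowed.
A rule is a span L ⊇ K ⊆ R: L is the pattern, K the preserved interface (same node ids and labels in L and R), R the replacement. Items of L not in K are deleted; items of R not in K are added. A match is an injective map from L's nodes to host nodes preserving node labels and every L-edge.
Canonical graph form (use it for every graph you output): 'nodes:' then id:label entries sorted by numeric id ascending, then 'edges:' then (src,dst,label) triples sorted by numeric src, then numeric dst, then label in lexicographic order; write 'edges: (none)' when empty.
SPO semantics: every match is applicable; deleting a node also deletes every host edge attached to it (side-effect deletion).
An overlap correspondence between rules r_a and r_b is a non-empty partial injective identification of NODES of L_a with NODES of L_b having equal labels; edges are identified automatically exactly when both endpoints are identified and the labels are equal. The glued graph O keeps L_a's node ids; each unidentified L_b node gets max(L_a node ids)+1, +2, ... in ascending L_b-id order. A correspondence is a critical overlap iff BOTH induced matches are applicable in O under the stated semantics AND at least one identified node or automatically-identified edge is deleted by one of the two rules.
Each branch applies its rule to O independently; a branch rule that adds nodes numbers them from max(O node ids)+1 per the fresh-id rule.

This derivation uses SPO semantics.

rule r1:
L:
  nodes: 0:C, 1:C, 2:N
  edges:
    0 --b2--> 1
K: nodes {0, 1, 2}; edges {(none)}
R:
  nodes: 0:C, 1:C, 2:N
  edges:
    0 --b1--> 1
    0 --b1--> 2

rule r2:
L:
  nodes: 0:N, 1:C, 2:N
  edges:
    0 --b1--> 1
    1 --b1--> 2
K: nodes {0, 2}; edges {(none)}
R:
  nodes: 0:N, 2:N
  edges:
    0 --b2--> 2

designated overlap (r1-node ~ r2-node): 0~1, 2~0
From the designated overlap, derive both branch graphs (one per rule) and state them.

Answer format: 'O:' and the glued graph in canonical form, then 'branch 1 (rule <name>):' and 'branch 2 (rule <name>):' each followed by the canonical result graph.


O:
nodes: 0:C, 1:C, 2:N, 3:N
edges: (0,1,b2); (0,3,b1); (2,0,b1)
branch 1 (rule r1):
nodes: 0:C, 1:C, 2:N, 3:N
edges: (0,1,b1); (0,2,b1); (0,3,b1); (2,0,b1)
branch 2 (rule r2):
nodes: 1:C, 2:N, 3:N
edges: (2,3,b2)


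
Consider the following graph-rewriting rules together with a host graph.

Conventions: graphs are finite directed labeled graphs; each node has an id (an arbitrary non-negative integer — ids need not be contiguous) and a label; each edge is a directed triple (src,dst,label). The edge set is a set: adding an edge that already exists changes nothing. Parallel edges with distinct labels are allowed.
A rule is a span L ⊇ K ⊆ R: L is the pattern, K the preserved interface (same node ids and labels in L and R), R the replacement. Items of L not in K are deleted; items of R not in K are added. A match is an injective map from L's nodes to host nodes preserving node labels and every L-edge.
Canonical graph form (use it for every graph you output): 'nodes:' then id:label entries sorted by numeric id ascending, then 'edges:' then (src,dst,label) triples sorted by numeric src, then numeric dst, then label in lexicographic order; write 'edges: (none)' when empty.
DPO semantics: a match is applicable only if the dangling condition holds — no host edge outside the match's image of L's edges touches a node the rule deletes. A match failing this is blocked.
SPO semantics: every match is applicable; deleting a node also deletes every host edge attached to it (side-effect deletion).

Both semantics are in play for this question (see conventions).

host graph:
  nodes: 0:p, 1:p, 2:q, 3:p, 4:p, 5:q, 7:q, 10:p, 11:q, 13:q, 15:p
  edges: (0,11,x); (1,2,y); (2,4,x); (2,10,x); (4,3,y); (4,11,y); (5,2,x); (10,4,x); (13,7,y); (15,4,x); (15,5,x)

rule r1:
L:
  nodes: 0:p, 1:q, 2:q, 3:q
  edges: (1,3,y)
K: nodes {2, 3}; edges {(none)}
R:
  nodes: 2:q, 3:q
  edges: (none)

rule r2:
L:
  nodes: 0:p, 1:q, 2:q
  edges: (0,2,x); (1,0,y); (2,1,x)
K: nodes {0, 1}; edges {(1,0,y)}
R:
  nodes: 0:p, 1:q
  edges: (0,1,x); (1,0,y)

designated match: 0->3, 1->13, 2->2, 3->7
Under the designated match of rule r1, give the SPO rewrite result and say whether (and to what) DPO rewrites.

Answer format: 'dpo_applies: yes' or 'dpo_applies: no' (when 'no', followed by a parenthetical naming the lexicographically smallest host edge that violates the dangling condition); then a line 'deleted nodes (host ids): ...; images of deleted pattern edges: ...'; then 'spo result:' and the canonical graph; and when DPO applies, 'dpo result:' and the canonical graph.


dpo_applies: no
(the rule deletes node 3, which keeps host edge (4,3,y) outside the match image — the dangling condition fails, DPO blocks; SPO proceeds and side-deletes such edges)
deleted nodes (host ids): 3, 13; images of deleted pattern edges: (13,7,y)
spo result:
nodes: 0:p, 1:p, 2:q, 4:p, 5:q, 7:q, 10:p, 11:q, 15:p
edges: (0,11,x); (1,2,y); (2,4,x); (2,10,x); (4,11,y); (5,2,x); (10,4,x); (15,4,x); (15,5,x)


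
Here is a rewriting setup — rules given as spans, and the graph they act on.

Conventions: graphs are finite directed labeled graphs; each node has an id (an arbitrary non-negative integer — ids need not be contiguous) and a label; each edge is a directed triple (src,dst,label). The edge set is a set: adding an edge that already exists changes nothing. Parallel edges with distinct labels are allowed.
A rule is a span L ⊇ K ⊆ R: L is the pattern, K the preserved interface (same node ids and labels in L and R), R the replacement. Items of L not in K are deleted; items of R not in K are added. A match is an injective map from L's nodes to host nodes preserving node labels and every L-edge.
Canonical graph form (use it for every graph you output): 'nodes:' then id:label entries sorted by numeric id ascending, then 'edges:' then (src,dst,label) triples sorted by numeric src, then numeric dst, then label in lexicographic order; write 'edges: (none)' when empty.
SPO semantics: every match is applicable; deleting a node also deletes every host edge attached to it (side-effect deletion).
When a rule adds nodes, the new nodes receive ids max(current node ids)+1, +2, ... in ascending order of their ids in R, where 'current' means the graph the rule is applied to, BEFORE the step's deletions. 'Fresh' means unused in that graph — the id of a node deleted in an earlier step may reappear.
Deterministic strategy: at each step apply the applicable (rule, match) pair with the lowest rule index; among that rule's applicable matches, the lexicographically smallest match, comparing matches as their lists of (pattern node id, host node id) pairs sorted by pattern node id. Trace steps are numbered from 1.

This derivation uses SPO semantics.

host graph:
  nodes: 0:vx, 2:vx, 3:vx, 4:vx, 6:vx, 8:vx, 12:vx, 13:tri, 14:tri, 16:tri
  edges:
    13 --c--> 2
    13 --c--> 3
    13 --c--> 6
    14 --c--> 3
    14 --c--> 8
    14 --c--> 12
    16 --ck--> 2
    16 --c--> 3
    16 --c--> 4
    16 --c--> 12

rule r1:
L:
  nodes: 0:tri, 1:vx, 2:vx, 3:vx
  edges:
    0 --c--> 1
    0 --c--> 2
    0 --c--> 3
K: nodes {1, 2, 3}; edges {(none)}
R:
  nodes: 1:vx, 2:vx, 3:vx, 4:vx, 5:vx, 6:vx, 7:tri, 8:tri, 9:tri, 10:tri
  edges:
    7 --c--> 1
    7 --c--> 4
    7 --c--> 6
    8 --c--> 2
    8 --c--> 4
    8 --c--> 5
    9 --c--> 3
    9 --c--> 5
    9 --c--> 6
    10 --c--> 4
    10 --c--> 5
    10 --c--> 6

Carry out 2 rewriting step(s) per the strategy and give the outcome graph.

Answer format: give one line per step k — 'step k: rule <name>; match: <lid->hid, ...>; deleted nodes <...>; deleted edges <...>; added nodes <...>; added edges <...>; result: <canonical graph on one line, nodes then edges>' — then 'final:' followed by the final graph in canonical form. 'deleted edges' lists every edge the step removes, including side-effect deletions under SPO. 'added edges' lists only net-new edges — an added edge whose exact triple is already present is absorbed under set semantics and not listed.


step 1: rule r1; match: 0->13, 1->2, 2->3, 3->6; deleted nodes 13; deleted edges (13,2,c); (13,3,c); (13,6,c); added nodes 17, 18, 19, 20, 21, 22, 23; added edges (20,2,c); (20,17,c); (20,19,c); (21,3,c); (21,17,c); (21,18,c); (22,6,c); (22,18,c); (22,19,c); (23,17,c); (23,18,c); (23,19,c); result: nodes: 0:vx, 2:vx, 3:vx, 4:vx, 6:vx, 8:vx, 12:vx, 14:tri, 16:tri, 17:vx, 18:vx, 19:vx, 20:tri, 21:tri, 22:tri, 23:tri edges: (14,3,c); (14,8,c); (14,12,c); (16,2,ck); (16,3,c); (16,4,c); (16,12,c); (20,2,c); (20,17,c); (20,19,c); (21,3,c); (21,17,c); (21,18,c); (22,6,c); (22,18,c); (22,19,c); (23,17,c); (23,18,c); (23,19,c)
step 2: rule r1; match: 0->14, 1->3, 2->8, 3->12; deleted nodes 14; deleted edges (14,3,c); (14,8,c); (14,12,c); added nodes 24, 25, 26, 27, 28, 29, 30; added edges (27,3,c); (27,24,c); (27,26,c); (28,8,c); (28,24,c); (28,25,c); (29,12,c); (29,25,c); (29,26,c); (30,24,c); (30,25,c); (30,26,c); result: nodes: 0:vx, 2:vx, 3:vx, 4:vx, 6:vx, 8:vx, 12:vx, 16:tri, 17:vx, 18:vx, 19:vx, 20:tri, 21:tri, 22:tri, 23:tri, 24:vx, 25:vx, 26:vx, 27:tri, 28:tri, 29:tri, 30:tri edges: (16,2,ck); (16,3,c); (16,4,c); (16,12,c); (20,2,c); (20,17,c); (20,19,c); (21,3,c); (21,17,c); (21,18,c); (22,6,c); (22,18,c); (22,19,c); (23,17,c); (23,18,c); (23,19,c); (27,3,c); (27,24,c); (27,26,c); (28,8,c); (28,24,c); (28,25,c); (29,12,c); (29,25,c); (29,26,c); (30,24,c); (30,25,c); (30,26,c)
final:
nodes: 0:vx, 2:vx, 3:vx, 4:vx, 6:vx, 8:vx, 12:vx, 16:tri, 17:vx, 18:vx, 19:vx, 20:tri, 21:tri, 22:tri, 23:tri, 24:vx, 25:vx, 26:vx, 27:tri, 28:tri, 29:tri, 30:tri
edges: (16,2,ck); (16,3,c); (16,4,c); (16,12,c); (20,2,c); (20,17,c); (20,19,c); (21,3,c); (21,17,c); (21,18,c); (22,6,c); (22,18,c); (22,19,c); (23,17,c); (23,18,c); (23,19,c); (27,3,c); (27,24,c); (27,26,c); (28,8,c); (28,24,c); (28,25,c); (29,12,c); (29,25,c); (29,26,c); (30,24,c); (30,25,c); (30,26,c)


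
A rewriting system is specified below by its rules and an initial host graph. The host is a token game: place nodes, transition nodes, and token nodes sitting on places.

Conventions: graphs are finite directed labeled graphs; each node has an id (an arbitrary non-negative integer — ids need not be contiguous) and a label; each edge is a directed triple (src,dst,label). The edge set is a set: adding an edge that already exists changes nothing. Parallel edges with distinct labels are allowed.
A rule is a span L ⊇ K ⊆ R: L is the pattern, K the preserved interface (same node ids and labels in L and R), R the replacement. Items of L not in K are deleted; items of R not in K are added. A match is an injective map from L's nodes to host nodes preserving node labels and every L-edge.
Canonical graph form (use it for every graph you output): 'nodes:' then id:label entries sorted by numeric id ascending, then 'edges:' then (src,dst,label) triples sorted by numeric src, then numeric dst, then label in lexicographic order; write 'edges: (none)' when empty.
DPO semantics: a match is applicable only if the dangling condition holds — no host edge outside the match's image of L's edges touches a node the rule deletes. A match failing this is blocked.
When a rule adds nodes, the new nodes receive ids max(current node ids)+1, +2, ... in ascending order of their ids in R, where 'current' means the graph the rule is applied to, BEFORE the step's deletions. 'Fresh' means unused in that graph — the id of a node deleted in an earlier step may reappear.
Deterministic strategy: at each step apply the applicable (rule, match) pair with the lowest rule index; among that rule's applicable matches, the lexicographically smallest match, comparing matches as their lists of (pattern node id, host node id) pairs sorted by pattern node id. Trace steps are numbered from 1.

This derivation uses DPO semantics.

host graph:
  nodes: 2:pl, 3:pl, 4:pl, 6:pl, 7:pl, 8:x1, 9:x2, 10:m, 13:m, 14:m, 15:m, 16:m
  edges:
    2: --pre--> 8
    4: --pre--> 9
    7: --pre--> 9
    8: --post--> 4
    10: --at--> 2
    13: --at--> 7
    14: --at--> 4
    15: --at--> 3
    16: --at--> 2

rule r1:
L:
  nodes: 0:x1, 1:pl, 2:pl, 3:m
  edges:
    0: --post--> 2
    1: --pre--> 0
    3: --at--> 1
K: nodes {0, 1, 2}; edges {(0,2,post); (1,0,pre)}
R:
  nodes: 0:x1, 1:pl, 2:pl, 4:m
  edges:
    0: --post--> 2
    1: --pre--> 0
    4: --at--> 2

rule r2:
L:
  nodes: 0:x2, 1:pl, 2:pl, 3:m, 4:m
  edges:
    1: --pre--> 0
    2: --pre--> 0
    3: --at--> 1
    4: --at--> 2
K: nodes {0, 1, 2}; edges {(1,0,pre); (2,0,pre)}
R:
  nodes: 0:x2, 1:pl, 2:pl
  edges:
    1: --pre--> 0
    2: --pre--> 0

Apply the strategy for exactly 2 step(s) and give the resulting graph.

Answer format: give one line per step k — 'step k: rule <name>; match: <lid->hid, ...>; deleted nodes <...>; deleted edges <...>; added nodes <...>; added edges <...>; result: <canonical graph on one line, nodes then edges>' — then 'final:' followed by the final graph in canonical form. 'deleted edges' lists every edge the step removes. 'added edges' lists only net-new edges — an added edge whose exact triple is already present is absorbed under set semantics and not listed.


step 1: rule r1; match: 0->8, 1->2, 2->4, 3->10; deleted nodes 10; deleted edges (10,2,at); added nodes 17; added edges (17,4,at); result: nodes: 2:pl, 3:pl, 4:pl, 6:pl, 7:pl, 8:x1, 9:x2, 13:m, 14:m, 15:m, 16:m, 17:m edges: (2,8,pre); (4,9,pre); (7,9,pre); (8,4,post); (13,7,at); (14,4,at); (15,3,at); (16,2,at); (17,4,at)
step 2: rule r1; match: 0->8, 1->2, 2->4, 3->16; deleted nodes 16; deleted edges (16,2,at); added nodes 18; added edges (18,4,at); result: nodes: 2:pl, 3:pl, 4:pl, 6:pl, 7:pl, 8:x1, 9:x2, 13:m, 14:m, 15:m, 17:m, 18:m edges: (2,8,pre); (4,9,pre); (7,9,pre); (8,4,post); (13,7,at); (14,4,at); (15,3,at); (17,4,at); (18,4,at)
final:
nodes: 2:pl, 3:pl, 4:pl, 6:pl, 7:pl, 8:x1, 9:x2, 13:m, 14:m, 15:m, 17:m, 18:m
edges: (2,8,pre); (4,9,pre); (7,9,pre); (8,4,post); (13,7,at); (14,4,at); (15,3,at); (17,4,at); (18,4,at)
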